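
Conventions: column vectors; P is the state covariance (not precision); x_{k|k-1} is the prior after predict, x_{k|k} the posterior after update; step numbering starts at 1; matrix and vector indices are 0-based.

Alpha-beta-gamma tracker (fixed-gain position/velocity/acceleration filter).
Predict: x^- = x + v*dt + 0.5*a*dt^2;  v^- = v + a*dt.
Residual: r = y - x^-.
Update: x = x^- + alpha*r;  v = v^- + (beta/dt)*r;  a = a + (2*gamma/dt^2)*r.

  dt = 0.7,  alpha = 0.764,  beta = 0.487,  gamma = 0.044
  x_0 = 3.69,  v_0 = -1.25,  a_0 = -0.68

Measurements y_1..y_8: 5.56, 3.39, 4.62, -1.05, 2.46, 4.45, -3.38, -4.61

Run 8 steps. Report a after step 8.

a_post = -0.9853

step 1: x_pred=2.6484  r=2.9116  x^+=4.8729  v^+=0.2996  a^+=-0.1571
step 2: x_pred=5.0441  r=-1.6541  x^+=3.7804  v^+=-0.9611  a^+=-0.4542
step 3: x_pred=2.9963  r=1.6237  x^+=4.2368  v^+=-0.1494  a^+=-0.1626
step 4: x_pred=4.0924  r=-5.1424  x^+=0.1636  v^+=-3.8408  a^+=-1.0861
step 5: x_pred=-2.7911  r=5.2511  x^+=1.2207  v^+=-0.9479  a^+=-0.1430
step 6: x_pred=0.5222  r=3.9278  x^+=3.5230  v^+=1.6846  a^+=0.5624
step 7: x_pred=4.8401  r=-8.2201  x^+=-1.4401  v^+=-3.6405  a^+=-0.9139
step 8: x_pred=-4.2123  r=-0.3977  x^+=-4.5162  v^+=-4.5569  a^+=-0.9853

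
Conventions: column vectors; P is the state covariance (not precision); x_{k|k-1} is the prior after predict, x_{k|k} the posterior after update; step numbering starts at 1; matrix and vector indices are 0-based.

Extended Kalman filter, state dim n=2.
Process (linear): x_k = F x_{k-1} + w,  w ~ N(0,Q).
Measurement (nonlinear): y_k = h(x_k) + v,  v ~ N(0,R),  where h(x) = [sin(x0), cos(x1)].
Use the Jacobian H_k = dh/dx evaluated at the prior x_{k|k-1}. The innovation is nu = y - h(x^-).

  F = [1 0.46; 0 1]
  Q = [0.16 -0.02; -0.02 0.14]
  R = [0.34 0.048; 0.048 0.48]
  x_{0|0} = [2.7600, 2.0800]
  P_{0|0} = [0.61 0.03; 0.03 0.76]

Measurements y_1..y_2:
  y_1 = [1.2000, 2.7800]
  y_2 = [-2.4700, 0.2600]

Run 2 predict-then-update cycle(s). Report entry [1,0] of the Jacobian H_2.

H_jac[1,0] = 0.0000

step 1: x^-=[3.7168, 2.0800]  P^-=[0.9584 0.3596; 0.3596 0.9000]  H_jac=[-0.8391 0.0000; 0.0000 -0.8731]  S=[1.0148 0.3115; 0.3115 1.1661]  K=[-0.7732 -0.0627; -0.0986 -0.6475]  nu=[1.7440, 3.2675]  x^+=[2.1633, -0.2078]  P^+=[0.3169 0.0770; 0.0770 0.3614]
step 2: x^-=[2.0677, -0.2078]  P^-=[0.6242 0.2232; 0.2232 0.5014]  H_jac=[-0.4767 0.0000; 0.0000 0.2063]  S=[0.4819 0.0260; 0.0260 0.5013]  K=[-0.6243 0.1243; -0.2327 0.2184]  nu=[-3.3490, -0.7185]  x^+=[4.0692, 0.4145]  P^+=[0.4327 0.1439; 0.1439 0.4540]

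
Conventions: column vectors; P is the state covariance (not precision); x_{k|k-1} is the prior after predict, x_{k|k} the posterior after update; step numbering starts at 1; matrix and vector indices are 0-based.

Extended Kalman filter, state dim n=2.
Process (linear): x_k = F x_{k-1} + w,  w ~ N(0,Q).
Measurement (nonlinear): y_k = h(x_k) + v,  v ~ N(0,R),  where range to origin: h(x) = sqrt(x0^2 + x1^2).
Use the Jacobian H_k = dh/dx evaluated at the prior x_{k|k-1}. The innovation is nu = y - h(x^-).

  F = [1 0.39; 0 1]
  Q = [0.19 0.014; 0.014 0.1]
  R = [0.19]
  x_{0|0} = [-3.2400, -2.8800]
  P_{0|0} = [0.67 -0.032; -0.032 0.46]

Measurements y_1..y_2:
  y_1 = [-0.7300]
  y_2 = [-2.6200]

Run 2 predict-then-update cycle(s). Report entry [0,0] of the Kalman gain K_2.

K[0,0] = -0.1646

step 1: x^-=[-4.3632, -2.8800]  P^-=[0.9050 0.1614; 0.1614 0.5600]  H_jac=[-0.8346 -0.5509]  S=[1.1387]  K=[-0.7414; -0.3892]  nu=[-5.9580]  x^+=[0.0539, -0.5611]  P^+=[0.2791 -0.1672; -0.1672 0.3875]
step 2: x^-=[-0.1649, -0.5611]  P^-=[0.3977 -0.0020; -0.0020 0.4875]  H_jac=[-0.2820 -0.9594]  S=[0.6693]  K=[-0.1646; -0.6980]  nu=[-3.2049]  x^+=[0.3627, 1.6759]  P^+=[0.3795 -0.0790; -0.0790 0.1614]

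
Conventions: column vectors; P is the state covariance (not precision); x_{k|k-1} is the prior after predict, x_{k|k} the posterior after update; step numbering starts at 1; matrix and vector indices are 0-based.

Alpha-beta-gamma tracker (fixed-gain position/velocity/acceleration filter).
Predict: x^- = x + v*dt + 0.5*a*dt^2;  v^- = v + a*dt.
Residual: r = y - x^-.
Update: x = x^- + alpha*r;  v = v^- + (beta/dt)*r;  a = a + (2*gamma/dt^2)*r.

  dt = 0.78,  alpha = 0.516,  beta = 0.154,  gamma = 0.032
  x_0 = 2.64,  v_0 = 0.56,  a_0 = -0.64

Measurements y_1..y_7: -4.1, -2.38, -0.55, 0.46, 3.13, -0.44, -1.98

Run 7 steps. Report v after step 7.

v_post = -0.6090

step 1: x_pred=2.8821  r=-6.9821  x^+=-0.7207  v^+=-1.3177  a^+=-1.3745
step 2: x_pred=-2.1666  r=-0.2134  x^+=-2.2767  v^+=-2.4319  a^+=-1.3969
step 3: x_pred=-4.5986  r=4.0486  x^+=-2.5095  v^+=-2.7222  a^+=-0.9710
step 4: x_pred=-4.9282  r=5.3882  x^+=-2.1479  v^+=-2.4158  a^+=-0.4042
step 5: x_pred=-4.1552  r=7.2852  x^+=-0.3960  v^+=-1.2927  a^+=0.3621
step 6: x_pred=-1.2942  r=0.8542  x^+=-0.8534  v^+=-0.8416  a^+=0.4520
step 7: x_pred=-1.3724  r=-0.6076  x^+=-1.6859  v^+=-0.6090  a^+=0.3881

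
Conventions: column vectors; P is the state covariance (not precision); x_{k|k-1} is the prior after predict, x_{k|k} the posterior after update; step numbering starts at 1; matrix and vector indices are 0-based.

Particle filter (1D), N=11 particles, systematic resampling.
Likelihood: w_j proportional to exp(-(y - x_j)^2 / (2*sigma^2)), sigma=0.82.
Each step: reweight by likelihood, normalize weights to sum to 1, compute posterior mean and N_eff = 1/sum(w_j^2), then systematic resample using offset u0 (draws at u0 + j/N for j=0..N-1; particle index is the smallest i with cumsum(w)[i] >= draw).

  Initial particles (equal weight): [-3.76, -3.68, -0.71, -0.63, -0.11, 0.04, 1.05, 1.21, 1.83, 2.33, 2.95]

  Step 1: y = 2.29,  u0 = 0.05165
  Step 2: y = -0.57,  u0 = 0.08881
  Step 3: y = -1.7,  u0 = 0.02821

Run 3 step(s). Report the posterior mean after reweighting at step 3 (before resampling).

post_mean = 1.0994

step 1: w=[0.0000, 0.0000, 0.0004, 0.0005, 0.0041, 0.0069, 0.0950, 0.1252, 0.2546, 0.2977, 0.2156]  mean=2.0460  Neff=4.4506  idx=[6, 7, 8, 8, 8, 9, 9, 9, 9, 10, 10]
step 2: w=[0.4965, 0.3313, 0.0482, 0.0482, 0.0482, 0.0067, 0.0067, 0.0067, 0.0067, 0.0003, 0.0003]  mean=1.2516  Neff=2.7519  idx=[0, 0, 0, 0, 0, 1, 1, 1, 1, 3, 8]
step 3: w=[0.1415, 0.1415, 0.1415, 0.1415, 0.1415, 0.0722, 0.0722, 0.0722, 0.0722, 0.0037, 0.0002]  mean=1.0994  Neff=8.2688  idx=[0, 0, 1, 2, 2, 3, 4, 4, 5, 6, 8]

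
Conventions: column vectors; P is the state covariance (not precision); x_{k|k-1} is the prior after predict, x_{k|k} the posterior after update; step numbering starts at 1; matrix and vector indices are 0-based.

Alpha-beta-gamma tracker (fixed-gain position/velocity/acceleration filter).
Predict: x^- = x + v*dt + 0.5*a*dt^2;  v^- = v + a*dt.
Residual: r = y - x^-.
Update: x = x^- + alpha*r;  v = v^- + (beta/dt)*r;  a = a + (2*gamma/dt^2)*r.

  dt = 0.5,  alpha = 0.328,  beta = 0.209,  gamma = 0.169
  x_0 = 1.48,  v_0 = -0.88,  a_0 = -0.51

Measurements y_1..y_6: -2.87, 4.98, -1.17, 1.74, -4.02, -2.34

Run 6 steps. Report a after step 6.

a_post = -6.4561

step 1: x_pred=0.9763  r=-3.8463  x^+=-0.2853  v^+=-2.7427  a^+=-5.7101
step 2: x_pred=-2.3705  r=7.3505  x^+=0.0405  v^+=-2.5253  a^+=4.2277
step 3: x_pred=-0.6937  r=-0.4763  x^+=-0.8499  v^+=-0.6106  a^+=3.5837
step 4: x_pred=-0.7072  r=2.4472  x^+=0.0955  v^+=2.2042  a^+=6.8924
step 5: x_pred=2.0591  r=-6.0791  x^+=0.0652  v^+=3.1094  a^+=-1.3266
step 6: x_pred=1.4540  r=-3.7940  x^+=0.2096  v^+=0.8602  a^+=-6.4561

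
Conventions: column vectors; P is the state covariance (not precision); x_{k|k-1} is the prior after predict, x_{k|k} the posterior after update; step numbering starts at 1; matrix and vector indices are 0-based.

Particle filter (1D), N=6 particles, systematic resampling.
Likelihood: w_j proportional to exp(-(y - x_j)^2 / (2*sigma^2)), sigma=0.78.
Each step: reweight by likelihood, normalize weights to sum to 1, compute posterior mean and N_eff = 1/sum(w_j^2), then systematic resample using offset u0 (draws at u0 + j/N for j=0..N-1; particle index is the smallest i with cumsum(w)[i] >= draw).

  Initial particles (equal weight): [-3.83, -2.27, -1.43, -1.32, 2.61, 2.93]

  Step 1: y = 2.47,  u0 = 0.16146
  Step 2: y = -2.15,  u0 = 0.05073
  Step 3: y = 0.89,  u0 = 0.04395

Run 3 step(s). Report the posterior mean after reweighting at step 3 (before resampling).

step 1: w=[0.0000, 0.0000, 0.0000, 0.0000, 0.5394, 0.4606]  mean=2.7574  Neff=1.9877  idx=[4, 4, 4, 5, 5, 5]
step 2: w=[0.3100, 0.3100, 0.3100, 0.0233, 0.0233, 0.0233]  mean=2.6324  Neff=3.4486  idx=[0, 0, 1, 1, 2, 2]
step 3: w=[0.1667, 0.1667, 0.1667, 0.1667, 0.1667, 0.1667]  mean=2.6100  Neff=6.0000  idx=[0, 1, 2, 3, 4, 5]

post_mean = 2.6100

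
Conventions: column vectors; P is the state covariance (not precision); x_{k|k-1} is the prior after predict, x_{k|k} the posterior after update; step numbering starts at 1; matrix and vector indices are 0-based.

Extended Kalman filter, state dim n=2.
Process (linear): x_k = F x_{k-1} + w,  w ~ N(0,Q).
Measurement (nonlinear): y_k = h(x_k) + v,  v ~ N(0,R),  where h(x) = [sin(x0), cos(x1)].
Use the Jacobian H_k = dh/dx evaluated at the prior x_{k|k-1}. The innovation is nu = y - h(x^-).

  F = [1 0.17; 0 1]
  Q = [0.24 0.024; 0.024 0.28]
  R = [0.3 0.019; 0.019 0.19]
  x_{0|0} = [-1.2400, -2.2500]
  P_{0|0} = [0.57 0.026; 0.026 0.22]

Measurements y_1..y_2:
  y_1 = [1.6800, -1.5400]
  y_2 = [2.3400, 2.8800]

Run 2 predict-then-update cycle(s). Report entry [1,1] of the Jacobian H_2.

step 1: x^-=[-1.6225, -2.2500]  P^-=[0.8252 0.0874; 0.0874 0.5000]  H_jac=[-0.0517 0.0000; 0.0000 0.7781]  S=[0.3022 0.0155; 0.0155 0.4927]  K=[-0.1484 0.1427; -0.0555 0.7913]  nu=[2.6787, -0.9118]  x^+=[-2.1502, -3.1202]  P^+=[0.8092 0.0312; 0.0312 0.1919]
step 2: x^-=[-2.6806, -3.1202]  P^-=[1.0653 0.0878; 0.0878 0.4719]  H_jac=[-0.8956 0.0000; 0.0000 0.0214]  S=[1.1546 0.0173; 0.0173 0.1902]  K=[-0.8277 0.0852; -0.0690 0.0593]  nu=[2.7848, 3.8798]  x^+=[-4.6549, -3.0825]  P^+=[0.2754 0.0219; 0.0219 0.4659]

H_jac[1,1] = 0.0214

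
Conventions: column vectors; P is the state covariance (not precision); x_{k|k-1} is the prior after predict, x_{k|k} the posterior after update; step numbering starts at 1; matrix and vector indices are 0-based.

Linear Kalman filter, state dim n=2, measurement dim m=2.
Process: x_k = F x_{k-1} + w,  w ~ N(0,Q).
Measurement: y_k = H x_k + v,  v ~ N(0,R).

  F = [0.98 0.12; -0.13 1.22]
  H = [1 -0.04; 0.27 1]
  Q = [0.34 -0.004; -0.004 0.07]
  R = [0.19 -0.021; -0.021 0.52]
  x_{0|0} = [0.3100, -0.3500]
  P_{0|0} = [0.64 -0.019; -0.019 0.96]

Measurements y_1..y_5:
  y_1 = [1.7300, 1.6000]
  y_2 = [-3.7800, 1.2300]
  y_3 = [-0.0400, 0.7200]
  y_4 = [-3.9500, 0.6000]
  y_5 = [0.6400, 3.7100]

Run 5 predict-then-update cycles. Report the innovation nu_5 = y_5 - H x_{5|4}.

step 1: x^-=[0.2618, -0.4673]  P^-=[0.9640 0.0326; 0.0326 1.5157]  S=[1.1538 0.2109; 0.2109 2.1236]  K=[0.8241 0.0561; -0.1584 0.7336]  nu=[1.4495, 1.9966]  x^+=[1.5683, 0.7679]  P^+=[0.1542 -0.0298; -0.0298 0.3929]
step 2: x^-=[1.6291, 0.7329]  P^-=[0.4868 -0.0013; -0.0013 0.6668]  S=[0.6779 0.0825; 0.0825 1.2216]  K=[0.7110 0.0585; -0.1085 0.5529]  nu=[-5.3798, 0.0572]  x^+=[-2.1924, 1.3483]  P^+=[0.1330 -0.0204; -0.0204 0.2953]
step 3: x^-=[-1.9867, 1.9299]  P^-=[0.4672 -0.0018; -0.0018 0.5182]  S=[0.6582 0.0826; 0.0826 1.0713]  K=[0.7022 0.0619; -0.0958 0.4907]  nu=[2.0239, -0.6735]  x^+=[-0.6072, 1.4055]  P^+=[0.1314 -0.0180; -0.0180 0.2620]
step 4: x^-=[-0.4264, 1.7936]  P^-=[0.4657 -0.0037; -0.0037 0.4679]  S=[0.6568 0.0824; 0.0824 1.0199]  K=[0.7014 0.0630; -0.0925 0.4653]  nu=[-3.4518, -1.0785]  x^+=[-2.9156, 1.6109]  P^+=[0.1313 -0.0174; -0.0174 0.2486]
step 5: x^-=[-2.6640, 2.3444]  P^-=[0.4655 -0.0049; -0.0049 0.4477]  S=[0.6566 0.0820; 0.0820 0.9991]  K=[0.7013 0.0634; -0.0914 0.4544]  nu=[3.3978, 2.0849]  x^+=[-0.1488, 2.9811]  P^+=[0.1312 -0.0172; -0.0172 0.2428]

innov = [3.3978, 2.0849]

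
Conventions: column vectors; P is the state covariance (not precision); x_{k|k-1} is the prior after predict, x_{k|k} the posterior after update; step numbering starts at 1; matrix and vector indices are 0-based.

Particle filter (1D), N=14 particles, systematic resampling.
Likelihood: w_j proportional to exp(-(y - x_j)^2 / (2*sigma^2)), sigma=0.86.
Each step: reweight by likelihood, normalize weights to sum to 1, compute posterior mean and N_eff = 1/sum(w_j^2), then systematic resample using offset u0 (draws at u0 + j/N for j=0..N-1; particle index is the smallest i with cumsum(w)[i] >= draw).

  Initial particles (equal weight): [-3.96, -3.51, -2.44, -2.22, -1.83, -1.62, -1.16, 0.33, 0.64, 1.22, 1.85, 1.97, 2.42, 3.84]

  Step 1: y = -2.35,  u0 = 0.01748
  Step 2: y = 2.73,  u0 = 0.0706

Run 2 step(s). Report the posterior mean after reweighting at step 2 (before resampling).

post_mean = -1.2594

step 1: w=[0.0387, 0.0898, 0.2218, 0.2205, 0.1858, 0.1556, 0.0856, 0.0017, 0.0005, 0.0000, 0.0000, 0.0000, 0.0000, 0.0000]  mean=-2.1893  Neff=5.7667  idx=[0, 1, 2, 2, 2, 3, 3, 3, 4, 4, 4, 5, 5, 6]
step 2: w=[0.0000, 0.0000, 0.0003, 0.0003, 0.0003, 0.0014, 0.0014, 0.0014, 0.0178, 0.0178, 0.0178, 0.0629, 0.0629, 0.8156]  mean=-1.2594  Neff=1.4834  idx=[11, 12, 13, 13, 13, 13, 13, 13, 13, 13, 13, 13, 13, 13]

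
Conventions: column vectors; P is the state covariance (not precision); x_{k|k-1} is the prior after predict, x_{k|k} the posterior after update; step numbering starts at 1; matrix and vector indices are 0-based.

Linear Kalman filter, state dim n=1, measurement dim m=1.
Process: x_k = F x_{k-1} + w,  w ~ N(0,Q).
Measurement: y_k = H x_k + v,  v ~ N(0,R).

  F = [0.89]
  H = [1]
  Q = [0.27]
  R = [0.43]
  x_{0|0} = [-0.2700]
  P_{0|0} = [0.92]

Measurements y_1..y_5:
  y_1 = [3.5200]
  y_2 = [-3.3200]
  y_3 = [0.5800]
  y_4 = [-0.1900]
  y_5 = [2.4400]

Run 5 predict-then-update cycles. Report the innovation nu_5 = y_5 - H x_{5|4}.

step 1: x^-=[-0.2403]  P^-=[0.9987]  S=[1.4287]  K=[0.6990]  nu=[3.7603]  x^+=[2.3883]  P^+=[0.3006]
step 2: x^-=[2.1256]  P^-=[0.5081]  S=[0.9381]  K=[0.5416]  nu=[-5.4456]  x^+=[-0.8239]  P^+=[0.2329]
step 3: x^-=[-0.7333]  P^-=[0.4545]  S=[0.8845]  K=[0.5138]  nu=[1.3133]  x^+=[-0.0585]  P^+=[0.2210]
step 4: x^-=[-0.0520]  P^-=[0.4450]  S=[0.8750]  K=[0.5086]  nu=[-0.1380]  x^+=[-0.1222]  P^+=[0.2187]
step 5: x^-=[-0.1088]  P^-=[0.4432]  S=[0.8732]  K=[0.5076]  nu=[2.5488]  x^+=[1.1849]  P^+=[0.2183]

innov = [2.5488]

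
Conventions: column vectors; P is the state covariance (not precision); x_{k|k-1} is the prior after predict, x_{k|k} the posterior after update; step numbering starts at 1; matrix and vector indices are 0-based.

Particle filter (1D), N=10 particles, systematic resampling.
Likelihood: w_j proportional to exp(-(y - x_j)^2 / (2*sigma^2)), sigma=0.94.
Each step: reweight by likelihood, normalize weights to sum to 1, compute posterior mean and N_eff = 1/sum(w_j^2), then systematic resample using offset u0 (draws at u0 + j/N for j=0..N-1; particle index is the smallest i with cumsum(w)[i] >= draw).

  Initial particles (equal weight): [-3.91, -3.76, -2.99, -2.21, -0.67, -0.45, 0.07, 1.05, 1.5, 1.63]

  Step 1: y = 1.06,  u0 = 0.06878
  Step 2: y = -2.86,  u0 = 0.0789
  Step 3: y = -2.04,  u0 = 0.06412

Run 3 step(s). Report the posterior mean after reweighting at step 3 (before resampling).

step 1: w=[0.0000, 0.0000, 0.0000, 0.0006, 0.0488, 0.0731, 0.1526, 0.2657, 0.2381, 0.2211]  mean=0.9400  Neff=4.8276  idx=[5, 6, 6, 7, 7, 8, 8, 8, 9, 9]
step 2: w=[0.7007, 0.1456, 0.1456, 0.0033, 0.0033, 0.0004, 0.0004, 0.0004, 0.0002, 0.0002]  mean=-0.2856  Neff=1.8750  idx=[0, 0, 0, 0, 0, 0, 0, 1, 2, 2]
step 3: w=[0.1248, 0.1248, 0.1248, 0.1248, 0.1248, 0.1248, 0.1248, 0.0420, 0.0420, 0.0420]  mean=-0.3844  Neff=8.7410  idx=[0, 1, 2, 2, 3, 4, 5, 6, 6, 9]

post_mean = -0.3844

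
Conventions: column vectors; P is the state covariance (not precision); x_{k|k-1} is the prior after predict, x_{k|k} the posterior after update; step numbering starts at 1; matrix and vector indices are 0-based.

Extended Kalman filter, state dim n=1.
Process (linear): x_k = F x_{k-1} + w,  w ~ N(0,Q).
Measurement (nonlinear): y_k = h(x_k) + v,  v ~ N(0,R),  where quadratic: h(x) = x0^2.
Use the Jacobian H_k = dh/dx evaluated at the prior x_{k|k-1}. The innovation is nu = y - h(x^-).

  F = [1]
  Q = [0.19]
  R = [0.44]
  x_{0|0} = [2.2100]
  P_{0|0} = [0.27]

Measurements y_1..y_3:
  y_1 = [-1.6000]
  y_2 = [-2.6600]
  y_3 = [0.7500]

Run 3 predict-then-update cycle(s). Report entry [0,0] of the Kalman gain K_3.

step 1: x^-=[2.2100]  P^-=[0.4600]  H_jac=[4.4200]  S=[9.4267]  K=[0.2157]  nu=[-6.4841]  x^+=[0.8115]  P^+=[0.0215]
step 2: x^-=[0.8115]  P^-=[0.2115]  H_jac=[1.6230]  S=[0.9970]  K=[0.3442]  nu=[-3.3185]  x^+=[-0.3309]  P^+=[0.0933]
step 3: x^-=[-0.3309]  P^-=[0.2833]  H_jac=[-0.6617]  S=[0.5641]  K=[-0.3324]  nu=[0.6405]  x^+=[-0.5438]  P^+=[0.2210]

K[0,0] = -0.3324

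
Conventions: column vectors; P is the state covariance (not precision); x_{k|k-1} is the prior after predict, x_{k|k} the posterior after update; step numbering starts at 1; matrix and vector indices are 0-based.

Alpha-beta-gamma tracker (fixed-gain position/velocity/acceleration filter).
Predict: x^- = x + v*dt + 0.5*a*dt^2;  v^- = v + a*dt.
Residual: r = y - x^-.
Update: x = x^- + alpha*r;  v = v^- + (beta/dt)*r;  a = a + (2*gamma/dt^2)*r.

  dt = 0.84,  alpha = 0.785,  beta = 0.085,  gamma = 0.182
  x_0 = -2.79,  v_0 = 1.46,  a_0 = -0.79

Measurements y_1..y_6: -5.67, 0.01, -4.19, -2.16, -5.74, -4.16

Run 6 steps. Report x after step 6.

step 1: x_pred=-1.8423  r=-3.8277  x^+=-4.8470  v^+=0.4091  a^+=-2.7646
step 2: x_pred=-5.4788  r=5.4888  x^+=-1.1701  v^+=-1.3578  a^+=0.0669
step 3: x_pred=-2.2870  r=-1.9030  x^+=-3.7809  v^+=-1.4941  a^+=-0.9148
step 4: x_pred=-5.3587  r=3.1987  x^+=-2.8477  v^+=-1.9389  a^+=0.7353
step 5: x_pred=-4.2170  r=-1.5230  x^+=-5.4125  v^+=-1.4753  a^+=-0.0504
step 6: x_pred=-6.6696  r=2.5096  x^+=-4.6996  v^+=-1.2637  a^+=1.2443

x_post = -4.6996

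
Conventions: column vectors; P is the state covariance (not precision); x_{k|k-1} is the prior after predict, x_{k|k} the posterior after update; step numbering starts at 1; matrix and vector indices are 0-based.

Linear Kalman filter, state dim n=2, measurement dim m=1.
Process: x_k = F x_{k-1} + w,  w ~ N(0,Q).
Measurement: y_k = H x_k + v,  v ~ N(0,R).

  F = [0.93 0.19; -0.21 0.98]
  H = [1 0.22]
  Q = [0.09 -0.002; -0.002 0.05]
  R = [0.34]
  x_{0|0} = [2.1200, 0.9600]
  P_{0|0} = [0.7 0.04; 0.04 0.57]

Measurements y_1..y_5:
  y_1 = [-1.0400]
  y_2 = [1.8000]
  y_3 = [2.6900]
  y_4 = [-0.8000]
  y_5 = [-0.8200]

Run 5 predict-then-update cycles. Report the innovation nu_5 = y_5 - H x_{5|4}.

step 1: x^-=[2.1540, 0.4956]  P^-=[0.7301 0.0023; 0.0023 0.6118]  S=[1.1008]  K=[0.6638; 0.1244]  nu=[-3.3030]  x^+=[-0.0384, 0.0848]  P^+=[0.2452 -0.0886; -0.0886 0.5948]
step 2: x^-=[-0.0196, 0.0912]  P^-=[0.2922 -0.0163; -0.0163 0.6685]  S=[0.6574]  K=[0.4390; 0.1989]  nu=[1.7996]  x^+=[0.7705, 0.4491]  P^+=[0.1655 -0.0737; -0.0737 0.6425]
step 3: x^-=[0.8019, 0.2784]  P^-=[0.2303 0.0211; 0.0211 0.7047]  S=[0.6137]  K=[0.3828; 0.2870]  nu=[1.8269]  x^+=[1.5012, 0.8026]  P^+=[0.1404 -0.0464; -0.0464 0.6542]
step 4: x^-=[1.5486, 0.4713]  P^-=[0.2186 0.0520; 0.0520 0.7035]  S=[0.6156]  K=[0.3738; 0.3359]  nu=[-2.4523]  x^+=[0.6321, -0.3525]  P^+=[0.1326 -0.0253; -0.0253 0.6341]
step 5: x^-=[0.5209, -0.4782]  P^-=[0.2187 0.0681; 0.0681 0.6752]  S=[0.6213]  K=[0.3761; 0.3487]  nu=[-1.2357]  x^+=[0.0562, -0.9091]  P^+=[0.1308 -0.0134; -0.0134 0.5997]

innov = [-1.2357]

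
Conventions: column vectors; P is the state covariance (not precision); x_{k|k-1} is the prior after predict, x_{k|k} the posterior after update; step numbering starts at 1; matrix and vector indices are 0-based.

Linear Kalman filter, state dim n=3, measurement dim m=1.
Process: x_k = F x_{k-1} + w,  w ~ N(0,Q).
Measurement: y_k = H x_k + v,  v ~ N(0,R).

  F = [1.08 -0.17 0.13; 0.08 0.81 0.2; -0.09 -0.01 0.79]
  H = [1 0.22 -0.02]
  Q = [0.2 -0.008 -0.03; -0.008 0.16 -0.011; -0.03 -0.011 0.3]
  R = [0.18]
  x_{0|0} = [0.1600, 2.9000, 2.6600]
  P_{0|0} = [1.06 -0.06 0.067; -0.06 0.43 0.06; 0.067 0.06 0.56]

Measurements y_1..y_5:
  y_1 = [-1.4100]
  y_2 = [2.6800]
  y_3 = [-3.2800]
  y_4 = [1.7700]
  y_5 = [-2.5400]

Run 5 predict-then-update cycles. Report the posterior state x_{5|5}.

step 1: x^-=[0.0256, 2.8938, 2.0580]  P^-=[1.4965 0.0067 -0.0268; 0.0067 0.4851 0.1121; -0.0268 0.1121 0.6475]  S=[1.7032]  K=[0.8798; 0.0653; -0.0089]  nu=[-2.0311]  x^+=[-1.7613, 2.7612, 2.0760]  P^+=[0.1781 -0.0911 -0.0135; -0.0911 0.4779 0.1131; -0.0135 0.1131 0.6474]
step 2: x^-=[-2.1017, 2.5109, 1.7710]  P^-=[0.4572 -0.1150 -0.0071; -0.1150 0.5250 0.1644; -0.0071 0.1644 0.7055]  S=[0.6111]  K=[0.7070; -0.0047; 0.0244]  nu=[4.2648]  x^+=[0.9133, 2.4910, 1.8750]  P^+=[0.1518 -0.1130 -0.0177; -0.1130 0.5249 0.1644; -0.0177 0.1644 0.7051]
step 3: x^-=[0.8066, 2.4658, 1.3742]  P^-=[0.4334 -0.1385 -0.0091; -0.1385 0.5717 0.2075; -0.0091 0.2075 0.7411]  S=[0.5790]  K=[0.6963; -0.0291; 0.0375]  nu=[-4.6016]  x^+=[-2.3973, 2.5997, 1.2017]  P^+=[0.1527 -0.1267 -0.0242; -0.1267 0.5712 0.2081; -0.0242 0.2081 0.7403]
step 4: x^-=[-2.8748, 2.1543, 1.1391]  P^-=[0.4377 -0.1540 -0.0170; -0.1540 0.6156 0.2412; -0.0170 0.2412 0.7632]  S=[0.5786]  K=[0.6985; -0.0404; 0.0359]  nu=[4.1936]  x^+=[0.0545, 1.9847, 1.2897]  P^+=[0.1554 -0.1377 -0.0315; -0.1377 0.6146 0.2421; -0.0315 0.2421 0.7625]
step 5: x^-=[-0.1109, 1.8699, 0.9941]  P^-=[0.4429 -0.1678 -0.0257; -0.1678 0.6543 0.2665; -0.0257 0.2665 0.7776]  S=[0.5797]  K=[0.7012; -0.0504; 0.0299]  nu=[-2.8206]  x^+=[-2.0886, 2.0120, 0.9097]  P^+=[0.1579 -0.1473 -0.0379; -0.1473 0.6529 0.2674; -0.0379 0.2674 0.7771]

x_post = [-2.0886, 2.0120, 0.9097]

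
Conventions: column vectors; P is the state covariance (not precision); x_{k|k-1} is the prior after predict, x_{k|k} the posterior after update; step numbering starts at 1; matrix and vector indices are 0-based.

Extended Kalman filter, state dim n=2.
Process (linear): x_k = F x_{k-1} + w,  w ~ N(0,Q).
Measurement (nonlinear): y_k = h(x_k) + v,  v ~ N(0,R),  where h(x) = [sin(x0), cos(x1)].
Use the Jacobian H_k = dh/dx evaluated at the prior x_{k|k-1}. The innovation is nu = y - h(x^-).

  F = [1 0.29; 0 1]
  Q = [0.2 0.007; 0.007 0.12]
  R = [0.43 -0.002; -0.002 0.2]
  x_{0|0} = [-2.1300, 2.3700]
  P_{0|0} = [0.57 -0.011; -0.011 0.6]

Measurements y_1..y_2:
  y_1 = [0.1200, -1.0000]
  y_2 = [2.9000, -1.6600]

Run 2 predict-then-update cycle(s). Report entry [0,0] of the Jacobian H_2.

H_jac[0,0] = 0.9341

step 1: x^-=[-1.4427, 2.3700]  P^-=[0.8141 0.1700; 0.1700 0.7200]  H_jac=[0.1277 0.0000; 0.0000 -0.6973]  S=[0.4433 -0.0171; -0.0171 0.5501]  K=[0.2265 -0.2084; 0.0137 -0.9123]  nu=[1.1118, -0.2832]  x^+=[-1.1318, 2.6436]  P^+=[0.7658 0.0604; 0.0604 0.2617]
step 2: x^-=[-0.3652, 2.6436]  P^-=[1.0229 0.1433; 0.1433 0.3817]  H_jac=[0.9341 0.0000; 0.0000 -0.4777]  S=[1.3224 -0.0659; -0.0659 0.2871]  K=[0.7188 -0.0733; 0.0704 -0.6189]  nu=[3.2571, -0.7815]  x^+=[2.0334, 3.3565]  P^+=[0.3311 0.0337; 0.0337 0.2594]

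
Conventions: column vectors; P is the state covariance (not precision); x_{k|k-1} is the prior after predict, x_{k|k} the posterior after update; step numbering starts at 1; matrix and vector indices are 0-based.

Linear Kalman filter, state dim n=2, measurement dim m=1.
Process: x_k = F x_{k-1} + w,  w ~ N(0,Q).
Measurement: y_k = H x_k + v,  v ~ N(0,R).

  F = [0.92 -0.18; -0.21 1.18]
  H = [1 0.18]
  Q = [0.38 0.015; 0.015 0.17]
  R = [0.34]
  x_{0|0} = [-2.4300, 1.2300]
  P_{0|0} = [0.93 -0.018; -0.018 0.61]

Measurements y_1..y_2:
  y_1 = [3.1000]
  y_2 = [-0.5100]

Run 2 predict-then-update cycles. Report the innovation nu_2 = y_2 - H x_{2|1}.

innov = [-1.9788]

step 1: x^-=[-2.4570, 1.9617]  P^-=[1.1929 -0.3145; -0.3145 1.0693]  S=[1.4543]  K=[0.7813; -0.0839]  nu=[5.2039]  x^+=[1.6089, 1.5252]  P^+=[0.3051 -0.2192; -0.2192 1.0591]
step 2: x^-=[1.2056, 1.4619]  P^-=[0.7451 -0.5151; -0.5151 1.7667]  S=[0.9569]  K=[0.6818; -0.2059]  nu=[-1.9788]  x^+=[-0.1434, 1.8694]  P^+=[0.3003 -0.3807; -0.3807 1.7261]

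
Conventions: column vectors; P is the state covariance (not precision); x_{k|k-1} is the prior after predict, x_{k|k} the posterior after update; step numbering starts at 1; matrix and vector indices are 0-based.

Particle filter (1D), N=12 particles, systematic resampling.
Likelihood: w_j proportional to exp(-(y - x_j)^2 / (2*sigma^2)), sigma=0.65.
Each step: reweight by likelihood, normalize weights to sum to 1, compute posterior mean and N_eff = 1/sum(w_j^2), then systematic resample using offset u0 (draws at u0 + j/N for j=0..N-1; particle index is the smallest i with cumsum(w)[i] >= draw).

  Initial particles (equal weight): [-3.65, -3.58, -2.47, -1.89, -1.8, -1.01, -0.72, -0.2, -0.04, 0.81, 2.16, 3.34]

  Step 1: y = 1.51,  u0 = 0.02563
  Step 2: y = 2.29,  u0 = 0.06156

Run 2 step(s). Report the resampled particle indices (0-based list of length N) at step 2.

step 1: w=[0.0000, 0.0000, 0.0000, 0.0000, 0.0000, 0.0004, 0.0022, 0.0246, 0.0456, 0.4380, 0.4744, 0.0149]  mean=1.4204  Neff=2.3820  idx=[7, 9, 9, 9, 9, 9, 10, 10, 10, 10, 10, 10]
step 2: w=[0.0001, 0.0120, 0.0120, 0.0120, 0.0120, 0.0120, 0.1567, 0.1567, 0.1567, 0.1567, 0.1567, 0.1567]  mean=2.0790  Neff=6.7566  idx=[6, 6, 7, 7, 8, 8, 9, 9, 10, 10, 11, 11]

resampled_idx = [6, 6, 7, 7, 8, 8, 9, 9, 10, 10, 11, 11]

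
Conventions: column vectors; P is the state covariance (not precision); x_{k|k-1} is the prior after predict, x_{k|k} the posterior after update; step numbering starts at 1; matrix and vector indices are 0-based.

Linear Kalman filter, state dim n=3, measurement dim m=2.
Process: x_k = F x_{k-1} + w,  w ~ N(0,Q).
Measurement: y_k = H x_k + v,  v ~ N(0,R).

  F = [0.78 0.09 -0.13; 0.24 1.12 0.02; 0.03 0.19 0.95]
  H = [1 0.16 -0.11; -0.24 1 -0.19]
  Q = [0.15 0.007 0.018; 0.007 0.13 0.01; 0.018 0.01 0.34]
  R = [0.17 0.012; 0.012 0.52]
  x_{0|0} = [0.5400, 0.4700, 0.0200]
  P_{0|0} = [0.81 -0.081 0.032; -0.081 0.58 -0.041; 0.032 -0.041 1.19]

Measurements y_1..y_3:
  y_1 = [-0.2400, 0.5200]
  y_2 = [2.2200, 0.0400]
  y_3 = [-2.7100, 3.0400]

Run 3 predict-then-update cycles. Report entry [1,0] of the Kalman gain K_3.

step 1: x^-=[0.4609, 0.6564, 0.1245]  P^-=[0.6507 0.1469 -0.0912; 0.1469 0.8596 0.1190; -0.0912 0.1190 1.4217]  S=[0.9228 0.1625; 0.1625 1.3444]  K=[0.7565 -0.0855; 0.1931 0.5730; -0.2358 -0.0676]  nu=[-0.7922, -0.0021]  x^+=[-0.1383, 0.5022, 0.3114]  P^+=[0.1337 0.0101 0.0707; 0.0101 0.3478 0.2372; 0.0707 0.2372 1.3591]
step 2: x^-=[-0.1031, 0.5355, 0.3871]  P^-=[0.2387 0.0374 -0.0727; 0.0374 0.5913 0.3810; -0.0727 0.3810 1.6690]  S=[0.4586 0.0786; 0.0786 1.0159]  K=[0.5594 -0.0492; 0.1120 0.4933; -0.4457 0.1146]  nu=[2.2800, -0.4467]  x^+=[1.1944, 0.5705, -0.6802]  P^+=[0.0970 0.0121 0.0406; 0.0121 0.3297 0.3628; 0.0406 0.3628 1.5726]
step 3: x^-=[1.0714, 0.9120, -0.5019]  P^-=[0.2233 0.0124 -0.1145; 0.0124 0.5729 0.5083; -0.1145 0.5083 1.9047]  S=[0.4422 0.0491; 0.0491 0.9650]  K=[0.5431 -0.0478; 0.0546 0.4878; -0.5721 0.2094]  nu=[-3.9825, 2.2898]  x^+=[-1.2012, 1.8115, 2.2558]  P^+=[0.0932 0.0089 0.0256; 0.0089 0.3394 0.4367; 0.0256 0.4367 1.7294]

K[1,0] = 0.0546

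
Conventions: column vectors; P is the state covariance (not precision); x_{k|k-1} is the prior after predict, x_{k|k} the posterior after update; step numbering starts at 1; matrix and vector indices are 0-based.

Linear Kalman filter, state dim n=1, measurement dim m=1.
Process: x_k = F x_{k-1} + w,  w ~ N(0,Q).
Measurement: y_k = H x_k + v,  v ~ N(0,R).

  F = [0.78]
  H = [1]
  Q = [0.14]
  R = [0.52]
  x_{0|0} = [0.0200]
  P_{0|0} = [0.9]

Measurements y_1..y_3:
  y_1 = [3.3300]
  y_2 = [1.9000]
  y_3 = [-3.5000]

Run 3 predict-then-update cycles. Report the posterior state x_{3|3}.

x_post = [-0.3148]

step 1: x^-=[0.0156]  P^-=[0.6876]  S=[1.2076]  K=[0.5694]  nu=[3.3144]  x^+=[1.9028]  P^+=[0.2961]
step 2: x^-=[1.4841]  P^-=[0.3201]  S=[0.8401]  K=[0.3811]  nu=[0.4159]  x^+=[1.6426]  P^+=[0.1981]
step 3: x^-=[1.2812]  P^-=[0.2606]  S=[0.7806]  K=[0.3338]  nu=[-4.7812]  x^+=[-0.3148]  P^+=[0.1736]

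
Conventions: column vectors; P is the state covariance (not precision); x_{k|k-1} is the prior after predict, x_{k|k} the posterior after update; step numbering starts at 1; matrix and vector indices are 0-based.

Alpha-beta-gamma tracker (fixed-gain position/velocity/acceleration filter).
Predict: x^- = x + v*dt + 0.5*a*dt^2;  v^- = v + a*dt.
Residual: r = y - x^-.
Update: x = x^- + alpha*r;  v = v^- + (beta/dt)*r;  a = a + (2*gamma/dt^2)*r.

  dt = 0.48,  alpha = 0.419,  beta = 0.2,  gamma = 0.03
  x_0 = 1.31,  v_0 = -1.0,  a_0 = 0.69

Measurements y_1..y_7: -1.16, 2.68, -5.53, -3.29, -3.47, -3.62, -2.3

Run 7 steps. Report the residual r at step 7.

resid = 3.3141

step 1: x_pred=0.9095  r=-2.0695  x^+=0.0424  v^+=-1.5311  a^+=0.1511
step 2: x_pred=-0.6751  r=3.3551  x^+=0.7307  v^+=-0.0606  a^+=1.0248
step 3: x_pred=0.8196  r=-6.3496  x^+=-1.8409  v^+=-2.2144  a^+=-0.6287
step 4: x_pred=-2.9762  r=-0.3138  x^+=-3.1077  v^+=-2.6469  a^+=-0.7105
step 5: x_pred=-4.4600  r=0.9900  x^+=-4.0452  v^+=-2.5754  a^+=-0.4526
step 6: x_pred=-5.3336  r=1.7136  x^+=-4.6156  v^+=-2.0787  a^+=-0.0064
step 7: x_pred=-5.6141  r=3.3141  x^+=-4.2255  v^+=-0.7009  a^+=0.8566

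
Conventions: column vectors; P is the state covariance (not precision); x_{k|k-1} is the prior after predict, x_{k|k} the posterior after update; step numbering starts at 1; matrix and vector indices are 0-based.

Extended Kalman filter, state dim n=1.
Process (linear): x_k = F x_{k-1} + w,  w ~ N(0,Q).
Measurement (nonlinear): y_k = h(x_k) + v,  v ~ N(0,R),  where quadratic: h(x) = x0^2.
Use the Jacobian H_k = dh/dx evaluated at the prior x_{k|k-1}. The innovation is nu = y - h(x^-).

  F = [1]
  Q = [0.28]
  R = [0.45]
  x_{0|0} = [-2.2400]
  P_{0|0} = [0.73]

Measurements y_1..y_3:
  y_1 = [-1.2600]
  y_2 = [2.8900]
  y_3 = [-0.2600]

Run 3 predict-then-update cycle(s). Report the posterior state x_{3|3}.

x_post = [-0.8555]

step 1: x^-=[-2.2400]  P^-=[1.0100]  H_jac=[-4.4800]  S=[20.7211]  K=[-0.2184]  nu=[-6.2776]  x^+=[-0.8692]  P^+=[0.0219]
step 2: x^-=[-0.8692]  P^-=[0.3019]  H_jac=[-1.7384]  S=[1.3624]  K=[-0.3853]  nu=[2.1345]  x^+=[-1.6915]  P^+=[0.0997]
step 3: x^-=[-1.6915]  P^-=[0.3797]  H_jac=[-3.3830]  S=[4.7959]  K=[-0.2679]  nu=[-3.1212]  x^+=[-0.8555]  P^+=[0.0356]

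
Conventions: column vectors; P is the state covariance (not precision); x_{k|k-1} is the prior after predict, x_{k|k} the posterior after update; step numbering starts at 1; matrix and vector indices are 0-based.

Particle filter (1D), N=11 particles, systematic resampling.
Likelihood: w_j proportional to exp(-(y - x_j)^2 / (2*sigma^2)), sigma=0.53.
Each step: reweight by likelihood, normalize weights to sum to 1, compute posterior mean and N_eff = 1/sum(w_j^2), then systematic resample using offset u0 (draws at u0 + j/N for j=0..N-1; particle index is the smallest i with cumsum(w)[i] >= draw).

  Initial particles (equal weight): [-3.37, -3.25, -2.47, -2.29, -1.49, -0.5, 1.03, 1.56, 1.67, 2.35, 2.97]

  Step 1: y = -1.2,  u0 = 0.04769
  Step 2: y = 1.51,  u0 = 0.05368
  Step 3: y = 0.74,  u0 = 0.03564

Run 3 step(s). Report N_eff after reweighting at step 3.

step 1: w=[0.0002, 0.0004, 0.0389, 0.0828, 0.5908, 0.2869, 0.0001, 0.0000, 0.0000, 0.0000, 0.0000]  mean=-1.3111  Neff=2.2741  idx=[3, 4, 4, 4, 4, 4, 4, 4, 5, 5, 5]
step 2: w=[0.0000, 0.0000, 0.0000, 0.0000, 0.0000, 0.0000, 0.0000, 0.0000, 0.3332, 0.3332, 0.3332]  mean=-0.5003  Neff=3.0021  idx=[8, 8, 8, 8, 9, 9, 9, 10, 10, 10, 10]
step 3: w=[0.0909, 0.0909, 0.0909, 0.0909, 0.0909, 0.0909, 0.0909, 0.0909, 0.0909, 0.0909, 0.0909]  mean=-0.5000  Neff=11.0000  idx=[0, 1, 2, 3, 4, 5, 6, 7, 8, 9, 10]

N_eff = 11.0000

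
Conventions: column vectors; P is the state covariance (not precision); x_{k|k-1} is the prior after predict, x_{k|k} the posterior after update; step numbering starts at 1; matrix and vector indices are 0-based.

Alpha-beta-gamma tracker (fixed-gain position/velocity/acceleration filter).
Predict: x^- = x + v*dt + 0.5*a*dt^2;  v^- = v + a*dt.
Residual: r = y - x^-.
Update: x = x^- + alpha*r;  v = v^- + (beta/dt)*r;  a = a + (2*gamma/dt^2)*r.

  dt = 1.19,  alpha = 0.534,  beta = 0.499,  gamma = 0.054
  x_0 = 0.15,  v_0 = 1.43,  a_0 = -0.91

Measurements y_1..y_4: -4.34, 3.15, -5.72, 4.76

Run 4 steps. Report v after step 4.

v_post = 1.1958

step 1: x_pred=1.2074  r=-5.5474  x^+=-1.7549  v^+=-1.9791  a^+=-1.3331
step 2: x_pred=-5.0539  r=8.2039  x^+=-0.6730  v^+=-0.1253  a^+=-0.7074
step 3: x_pred=-1.3230  r=-4.3970  x^+=-3.6710  v^+=-2.8109  a^+=-1.0427
step 4: x_pred=-7.7543  r=12.5143  x^+=-1.0717  v^+=1.1958  a^+=-0.0883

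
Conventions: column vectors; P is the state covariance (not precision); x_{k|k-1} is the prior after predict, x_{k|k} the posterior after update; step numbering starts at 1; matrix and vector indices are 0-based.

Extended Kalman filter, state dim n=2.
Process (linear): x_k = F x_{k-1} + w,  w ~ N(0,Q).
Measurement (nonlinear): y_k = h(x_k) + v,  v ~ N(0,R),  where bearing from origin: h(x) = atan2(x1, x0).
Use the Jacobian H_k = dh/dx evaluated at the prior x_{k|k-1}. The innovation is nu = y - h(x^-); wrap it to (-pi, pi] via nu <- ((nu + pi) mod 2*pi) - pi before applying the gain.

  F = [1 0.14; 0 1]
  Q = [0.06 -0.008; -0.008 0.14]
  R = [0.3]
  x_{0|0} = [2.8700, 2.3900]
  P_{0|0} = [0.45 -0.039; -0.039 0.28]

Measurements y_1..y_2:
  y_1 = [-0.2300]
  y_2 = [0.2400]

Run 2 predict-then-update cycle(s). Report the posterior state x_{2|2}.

step 1: x^-=[3.2046, 2.3900]  P^-=[0.5046 -0.0078; -0.0078 0.4200]  H_jac=[-0.1495 0.2005]  S=[0.3286]  K=[-0.2344; 0.2598]  nu=[-0.8708]  x^+=[3.4087, 2.1638]  P^+=[0.4865 0.0122; 0.0122 0.3978]
step 2: x^-=[3.7116, 2.1638]  P^-=[0.5577 0.0599; 0.0599 0.5378]  H_jac=[-0.1172 0.2011]  S=[0.3266]  K=[-0.1633; 0.3096]  nu=[-0.2878]  x^+=[3.7586, 2.0746]  P^+=[0.5490 0.0764; 0.0764 0.5065]

x_post = [3.7586, 2.0746]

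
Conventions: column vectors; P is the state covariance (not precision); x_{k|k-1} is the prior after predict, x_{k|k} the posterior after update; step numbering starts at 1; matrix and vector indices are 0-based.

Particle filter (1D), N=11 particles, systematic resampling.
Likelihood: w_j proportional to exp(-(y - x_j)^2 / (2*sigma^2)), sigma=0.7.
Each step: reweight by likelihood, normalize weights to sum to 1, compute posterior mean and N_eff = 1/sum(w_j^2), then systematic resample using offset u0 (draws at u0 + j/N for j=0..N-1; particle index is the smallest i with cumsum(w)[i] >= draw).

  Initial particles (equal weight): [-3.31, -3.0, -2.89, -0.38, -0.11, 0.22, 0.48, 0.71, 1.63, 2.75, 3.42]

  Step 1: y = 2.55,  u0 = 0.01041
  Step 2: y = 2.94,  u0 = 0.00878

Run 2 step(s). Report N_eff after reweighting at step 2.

step 1: w=[0.0000, 0.0000, 0.0000, 0.0001, 0.0004, 0.0021, 0.0067, 0.0167, 0.2228, 0.5072, 0.2441]  mean=2.6082  Neff=2.7261  idx=[7, 8, 8, 9, 9, 9, 9, 9, 9, 10, 10]
step 2: w=[0.0008, 0.0225, 0.0225, 0.1249, 0.1249, 0.1249, 0.1249, 0.1249, 0.1249, 0.1024, 0.1024]  mean=2.8352  Neff=8.6518  idx=[1, 3, 4, 4, 5, 6, 7, 7, 8, 9, 10]

N_eff = 8.6518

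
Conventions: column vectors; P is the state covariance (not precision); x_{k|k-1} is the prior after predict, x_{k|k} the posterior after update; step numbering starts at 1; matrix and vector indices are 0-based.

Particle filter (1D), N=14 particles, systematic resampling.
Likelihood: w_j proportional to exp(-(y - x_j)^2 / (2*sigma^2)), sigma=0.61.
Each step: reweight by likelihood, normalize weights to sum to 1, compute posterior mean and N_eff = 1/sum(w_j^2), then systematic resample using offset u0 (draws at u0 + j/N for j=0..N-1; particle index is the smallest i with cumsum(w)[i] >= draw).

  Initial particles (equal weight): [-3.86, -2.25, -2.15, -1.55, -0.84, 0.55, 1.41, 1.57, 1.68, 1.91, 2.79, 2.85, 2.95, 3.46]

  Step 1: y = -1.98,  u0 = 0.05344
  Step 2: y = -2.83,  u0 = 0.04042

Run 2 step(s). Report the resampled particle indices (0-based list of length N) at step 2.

step 1: w=[0.0031, 0.3202, 0.3397, 0.2754, 0.0616, 0.0001, 0.0000, 0.0000, 0.0000, 0.0000, 0.0000, 0.0000, 0.0000, 0.0000]  mean=-1.9411  Neff=3.3607  idx=[1, 1, 1, 1, 2, 2, 2, 2, 2, 3, 3, 3, 3, 4]
step 2: w=[0.1121, 0.1121, 0.1121, 0.1121, 0.0946, 0.0946, 0.0946, 0.0946, 0.0946, 0.0195, 0.0195, 0.0195, 0.0195, 0.0009]  mean=-2.1469  Neff=10.3639  idx=[0, 0, 1, 2, 2, 3, 4, 4, 5, 6, 7, 7, 8, 11]

resampled_idx = [0, 0, 1, 2, 2, 3, 4, 4, 5, 6, 7, 7, 8, 11]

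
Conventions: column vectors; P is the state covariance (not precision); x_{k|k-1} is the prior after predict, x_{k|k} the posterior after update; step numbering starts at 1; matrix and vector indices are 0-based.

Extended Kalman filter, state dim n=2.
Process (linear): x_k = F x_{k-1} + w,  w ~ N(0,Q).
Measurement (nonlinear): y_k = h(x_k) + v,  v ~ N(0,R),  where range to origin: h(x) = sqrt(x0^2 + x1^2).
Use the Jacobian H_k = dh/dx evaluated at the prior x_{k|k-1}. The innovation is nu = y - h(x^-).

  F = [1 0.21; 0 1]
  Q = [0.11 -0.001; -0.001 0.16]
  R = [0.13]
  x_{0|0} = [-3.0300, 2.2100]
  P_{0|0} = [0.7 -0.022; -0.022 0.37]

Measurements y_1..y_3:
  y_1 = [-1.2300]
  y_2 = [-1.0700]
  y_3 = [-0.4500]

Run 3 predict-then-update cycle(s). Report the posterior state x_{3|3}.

x_post = [-0.1904, 0.2368]

step 1: x^-=[-2.5659, 2.2100]  P^-=[0.8171 0.0547; 0.0547 0.5300]  H_jac=[-0.7577 0.6526]  S=[0.7707]  K=[-0.7570; 0.3950]  nu=[-4.6164]  x^+=[0.9286, 0.3865]  P^+=[0.3755 0.2851; 0.2851 0.4097]
step 2: x^-=[1.0097, 0.3865]  P^-=[0.6233 0.3702; 0.3702 0.5697]  H_jac=[0.9339 0.3575]  S=[0.9936]  K=[0.7190; 0.5529]  nu=[-2.1512]  x^+=[-0.5370, -0.8029]  P^+=[0.1096 -0.0248; -0.0248 0.2660]
step 3: x^-=[-0.7056, -0.8029]  P^-=[0.2209 0.0300; 0.0300 0.4260]  H_jac=[-0.6601 -0.7512]  S=[0.4964]  K=[-0.3392; -0.6845]  nu=[-1.5189]  x^+=[-0.1904, 0.2368]  P^+=[0.1638 -0.0852; -0.0852 0.1934]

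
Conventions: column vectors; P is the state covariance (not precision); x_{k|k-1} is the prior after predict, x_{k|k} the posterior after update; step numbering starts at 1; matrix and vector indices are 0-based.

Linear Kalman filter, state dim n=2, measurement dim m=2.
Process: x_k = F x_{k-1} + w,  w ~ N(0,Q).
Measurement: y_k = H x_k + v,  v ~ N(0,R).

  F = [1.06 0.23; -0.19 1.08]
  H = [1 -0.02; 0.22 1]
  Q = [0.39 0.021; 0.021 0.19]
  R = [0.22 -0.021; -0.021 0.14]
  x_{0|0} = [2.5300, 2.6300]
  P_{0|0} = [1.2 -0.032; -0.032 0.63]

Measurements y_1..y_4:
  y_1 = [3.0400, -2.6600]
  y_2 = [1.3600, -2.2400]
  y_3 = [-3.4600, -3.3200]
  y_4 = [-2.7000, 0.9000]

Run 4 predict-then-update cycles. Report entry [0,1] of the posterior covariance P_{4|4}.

P_post[0,1] = -0.0344

step 1: x^-=[3.2867, 2.3597]  P^-=[1.7560 -0.0994; -0.0994 0.9813]  S=[1.9804 0.2467; 0.2467 1.1625]  K=[0.8802 0.0600; -0.1674 0.8608]  nu=[-0.1995, -5.7428]  x^+=[2.7666, -2.5503]  P^+=[0.1913 -0.0522; -0.0522 0.1355]
step 2: x^-=[2.3460, -3.2799]  P^-=[0.5867 -0.0413; -0.0413 0.3764]  S=[0.8085 0.0594; 0.0594 0.5266]  K=[0.7204 0.0854; -0.1126 0.7102]  nu=[-1.0516, 0.5238]  x^+=[1.6331, -2.7895]  P^+=[0.1560 -0.0375; -0.0375 0.1100]
step 3: x^-=[1.0895, -3.3230]  P^-=[0.5528 -0.0244; -0.0244 0.3394]  S=[0.7739 0.0696; 0.0696 0.4954]  K=[0.7062 0.0971; -0.1021 0.6886]  nu=[-4.6160, -0.2367]  x^+=[-2.1932, -3.0145]  P^+=[0.1526 -0.0348; -0.0348 0.1062]
step 4: x^-=[-3.0181, -2.8389]  P^-=[0.5501 -0.0217; -0.0217 0.3337]  S=[0.7711 0.0718; 0.0718 0.4908]  K=[0.7047 0.0994; -0.1005 0.6849]  nu=[0.2613, 4.4029]  x^+=[-2.3964, 0.1503]  P^+=[0.1523 -0.0344; -0.0344 0.1056]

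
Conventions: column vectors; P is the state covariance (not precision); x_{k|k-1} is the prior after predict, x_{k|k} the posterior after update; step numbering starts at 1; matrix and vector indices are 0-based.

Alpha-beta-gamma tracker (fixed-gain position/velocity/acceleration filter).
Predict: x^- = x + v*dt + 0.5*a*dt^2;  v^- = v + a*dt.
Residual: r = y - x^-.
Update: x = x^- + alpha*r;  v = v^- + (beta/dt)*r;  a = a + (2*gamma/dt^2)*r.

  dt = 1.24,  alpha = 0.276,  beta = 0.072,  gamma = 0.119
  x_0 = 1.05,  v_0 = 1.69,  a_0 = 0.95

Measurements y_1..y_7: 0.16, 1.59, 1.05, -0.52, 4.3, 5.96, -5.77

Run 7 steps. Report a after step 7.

step 1: x_pred=3.8760  r=-3.7160  x^+=2.8504  v^+=2.6522  a^+=0.3748
step 2: x_pred=6.4273  r=-4.8373  x^+=5.0922  v^+=2.8361  a^+=-0.3739
step 3: x_pred=8.3215  r=-7.2715  x^+=6.3146  v^+=1.9502  a^+=-1.4995
step 4: x_pred=7.5801  r=-8.1001  x^+=5.3445  v^+=-0.3794  a^+=-2.7533
step 5: x_pred=2.7573  r=1.5427  x^+=3.1831  v^+=-3.7039  a^+=-2.5145
step 6: x_pred=-3.3428  r=9.3028  x^+=-0.7753  v^+=-6.2816  a^+=-1.0745
step 7: x_pred=-9.3906  r=3.6206  x^+=-8.3913  v^+=-7.4038  a^+=-0.5141

a_post = -0.5141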